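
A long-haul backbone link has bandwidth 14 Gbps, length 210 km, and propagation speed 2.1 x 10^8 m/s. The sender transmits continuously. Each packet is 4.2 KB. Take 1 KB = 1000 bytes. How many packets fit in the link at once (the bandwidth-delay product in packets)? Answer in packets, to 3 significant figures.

Propagation delay = 210000 / 210000000 = 0.001 s.
BDP = R × t_prop = 14000000000 × 0.001 = 14000000 bits.
In packets of 33600 bits: 417 packets.

417 packets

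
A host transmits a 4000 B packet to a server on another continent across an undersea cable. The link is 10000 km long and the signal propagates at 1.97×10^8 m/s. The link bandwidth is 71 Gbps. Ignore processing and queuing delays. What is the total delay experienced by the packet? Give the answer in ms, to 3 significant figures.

50.8 ms

L = 4000 × 8 = 32000 bits.
Transmission delay = L/R = 32000 / 71000000000 = 0.000450704 ms.
Propagation delay = d/s = 10000000 m / 197000000 m/s = 50.7614 ms.
Total = 50.8 ms.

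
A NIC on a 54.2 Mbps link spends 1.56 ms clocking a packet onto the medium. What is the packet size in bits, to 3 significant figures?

84600 bits

L = R × t_tx = 54200000 b/s × 0.00156 s = 84552 bits.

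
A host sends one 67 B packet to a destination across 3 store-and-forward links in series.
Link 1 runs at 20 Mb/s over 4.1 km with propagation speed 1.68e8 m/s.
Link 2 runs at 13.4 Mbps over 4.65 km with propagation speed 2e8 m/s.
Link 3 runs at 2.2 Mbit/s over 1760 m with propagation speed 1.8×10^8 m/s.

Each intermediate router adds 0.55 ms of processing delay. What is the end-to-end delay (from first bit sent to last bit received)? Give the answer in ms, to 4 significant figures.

L = 67 × 8 = 536 bits.
Transmission delays (L/R per hop): 0.0268, 0.04, 0.243636 ms; sum = 0.310436 ms.
Propagation delays (d/s per hop): 0.0244048, 0.02325, 0.00977778 ms; sum = 0.0574325 ms.
Processing at 2 router(s): 2 × 0.55 ms = 1.1 ms.
End-to-end = 1.468 ms.

1.468 ms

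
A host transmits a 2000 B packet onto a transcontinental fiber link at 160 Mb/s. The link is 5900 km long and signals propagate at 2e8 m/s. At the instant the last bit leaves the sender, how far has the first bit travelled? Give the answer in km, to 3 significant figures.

20.0 km

t_tx = L/R = 16000/160000000 = 0.0001 s.
Distance = s × t_tx = 200000000 × 0.0001 = 20.0 km.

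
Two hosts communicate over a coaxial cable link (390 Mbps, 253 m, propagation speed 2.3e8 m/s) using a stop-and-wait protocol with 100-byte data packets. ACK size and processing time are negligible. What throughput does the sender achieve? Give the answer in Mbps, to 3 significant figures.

188 Mbps

t_tx = L/R = 800/390000000 = 2.05128e-06 s.
t_prop = 253/2.3e+08 = 1.1e-06 s; RTT = 2.2e-06 s.
Cycle = t_tx + RTT = 4.25128e-06 s.
Throughput = L / cycle = 800 / 4.25128e-06 = 188 Mbps.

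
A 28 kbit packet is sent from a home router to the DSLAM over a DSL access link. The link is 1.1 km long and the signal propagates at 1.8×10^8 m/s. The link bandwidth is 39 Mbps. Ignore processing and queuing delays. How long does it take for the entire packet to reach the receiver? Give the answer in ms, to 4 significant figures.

L = 28000 bits.
Transmission delay = L/R = 28000 / 39000000 = 0.717949 ms.
Propagation delay = d/s = 1100 m / 180000000 m/s = 0.00611111 ms.
Total = 0.7241 ms.

0.7241 ms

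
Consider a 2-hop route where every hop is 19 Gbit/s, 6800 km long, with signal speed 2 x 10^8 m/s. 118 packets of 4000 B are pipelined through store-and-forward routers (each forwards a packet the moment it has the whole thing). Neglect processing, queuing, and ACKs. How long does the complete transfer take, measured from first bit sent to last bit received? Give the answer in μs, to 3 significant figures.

68200 μs

Per-hop transmission t_tx = L/R = 32000/19000000000 = 1.68421 μs.
Per-hop propagation t_prop = 6800000/200000000 = 34000 μs.
Pipeline fill: first packet needs 2·t_tx to clear all hops; remaining 117 packets each add one t_tx.
Total = (2+118-1)·t_tx + 2·t_prop = 119·1.68421 + 2·34000 = 68200 μs.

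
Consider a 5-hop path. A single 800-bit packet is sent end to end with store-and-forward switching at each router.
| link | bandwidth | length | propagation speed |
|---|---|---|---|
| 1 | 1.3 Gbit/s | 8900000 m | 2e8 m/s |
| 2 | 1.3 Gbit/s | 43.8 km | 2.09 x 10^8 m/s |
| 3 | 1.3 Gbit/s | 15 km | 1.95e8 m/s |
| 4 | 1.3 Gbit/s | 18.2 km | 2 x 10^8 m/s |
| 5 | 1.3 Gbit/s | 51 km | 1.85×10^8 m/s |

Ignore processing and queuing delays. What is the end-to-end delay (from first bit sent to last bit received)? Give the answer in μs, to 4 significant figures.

45160 μs

Transmission delay per hop = L/R = 800/1300000000 = 0.615385 μs; 5 hops → 3.07692 μs.
Propagation delays (d/s per hop): 44500, 209.569, 76.9231, 91, 275.676 μs; sum = 45153.2 μs.
End-to-end = 45160 μs.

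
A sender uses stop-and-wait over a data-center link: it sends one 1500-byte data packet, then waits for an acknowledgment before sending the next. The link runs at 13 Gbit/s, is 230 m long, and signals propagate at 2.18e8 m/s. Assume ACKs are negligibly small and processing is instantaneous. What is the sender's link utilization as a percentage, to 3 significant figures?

30.4 %

t_tx = L/R = 12000/13000000000 = 9.23077e-07 s.
t_prop = 230/2.18e+08 = 1.05505e-06 s; RTT = 2.11009e-06 s.
Cycle = t_tx + RTT = 3.03317e-06 s.
Utilization = t_tx / cycle = 9.23077e-07/3.03317e-06 = 30.4 %.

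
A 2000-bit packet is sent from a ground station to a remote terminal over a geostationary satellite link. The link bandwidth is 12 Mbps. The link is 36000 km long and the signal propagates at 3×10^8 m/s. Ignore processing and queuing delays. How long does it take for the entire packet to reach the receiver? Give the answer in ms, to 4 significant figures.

Transmission delay = L/R = 2000 / 12000000 = 0.166667 ms.
Propagation delay = d/s = 36000000 m / 300000000 m/s = 120 ms.
Total = 120.2 ms.

120.2 ms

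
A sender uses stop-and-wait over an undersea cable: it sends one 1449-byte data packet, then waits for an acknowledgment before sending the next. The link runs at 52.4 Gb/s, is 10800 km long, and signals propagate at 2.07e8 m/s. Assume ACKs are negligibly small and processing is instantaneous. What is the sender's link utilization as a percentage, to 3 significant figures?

0.000212 %

t_tx = L/R = 11592/52400000000 = 2.21221e-07 s.
t_prop = 10800000/2.07e+08 = 0.0521739 s; RTT = 0.104348 s.
Cycle = t_tx + RTT = 0.104348 s.
Utilization = t_tx / cycle = 2.21221e-07/0.104348 = 0.000212 %.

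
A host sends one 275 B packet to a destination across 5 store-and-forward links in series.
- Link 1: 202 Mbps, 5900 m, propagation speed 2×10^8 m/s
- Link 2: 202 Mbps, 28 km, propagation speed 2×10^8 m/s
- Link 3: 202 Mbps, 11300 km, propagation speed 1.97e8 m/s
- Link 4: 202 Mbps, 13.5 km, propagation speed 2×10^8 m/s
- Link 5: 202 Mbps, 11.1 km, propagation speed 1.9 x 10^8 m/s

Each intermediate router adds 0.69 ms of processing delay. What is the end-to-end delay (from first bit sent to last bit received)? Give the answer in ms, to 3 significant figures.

60.5 ms

L = 275 × 8 = 2200 bits.
Transmission delay per hop = L/R = 2200/202000000 = 0.0108911 ms; 5 hops → 0.0544554 ms.
Propagation delays (d/s per hop): 0.0295, 0.14, 57.3604, 0.0675, 0.0584211 ms; sum = 57.6558 ms.
Processing at 4 router(s): 4 × 0.69 ms = 2.76 ms.
End-to-end = 60.5 ms.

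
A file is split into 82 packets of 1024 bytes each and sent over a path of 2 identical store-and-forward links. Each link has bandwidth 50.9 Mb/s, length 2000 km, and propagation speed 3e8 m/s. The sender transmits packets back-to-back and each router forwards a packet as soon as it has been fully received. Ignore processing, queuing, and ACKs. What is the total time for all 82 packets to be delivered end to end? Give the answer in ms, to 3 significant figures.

Per-hop transmission t_tx = L/R = 8192/50900000 = 0.160943 ms.
Per-hop propagation t_prop = 2000000/300000000 = 6.66667 ms.
Pipeline fill: first packet needs 2·t_tx to clear all hops; remaining 81 packets each add one t_tx.
Total = (2+82-1)·t_tx + 2·t_prop = 83·0.160943 + 2·6.66667 = 26.7 ms.

26.7 ms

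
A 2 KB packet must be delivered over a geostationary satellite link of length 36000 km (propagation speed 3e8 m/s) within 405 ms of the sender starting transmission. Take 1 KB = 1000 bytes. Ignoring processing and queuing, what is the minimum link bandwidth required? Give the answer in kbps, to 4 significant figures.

L = 16000 bits.
Propagation delay = 36000000 / 300000000 = 120 ms.
Transmission budget = 405 − 120 = 285 ms.
R ≥ L / t_tx = 16000 bits / 0.285 s = 56.14 kbps.

56.14 kbps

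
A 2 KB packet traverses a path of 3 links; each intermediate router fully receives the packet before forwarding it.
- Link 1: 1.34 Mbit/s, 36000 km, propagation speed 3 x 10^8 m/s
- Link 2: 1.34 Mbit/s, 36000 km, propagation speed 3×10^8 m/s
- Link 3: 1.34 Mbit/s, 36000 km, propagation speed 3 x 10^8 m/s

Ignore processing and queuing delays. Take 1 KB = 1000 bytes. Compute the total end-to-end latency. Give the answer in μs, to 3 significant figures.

L = 16000 bits.
Transmission delay per hop = L/R = 16000/1340000 = 11940.3 μs; 3 hops → 35820.9 μs.
Propagation delays (d/s per hop): 120000, 120000, 120000 μs; sum = 360000 μs.
End-to-end = 396000 μs.

396000 μs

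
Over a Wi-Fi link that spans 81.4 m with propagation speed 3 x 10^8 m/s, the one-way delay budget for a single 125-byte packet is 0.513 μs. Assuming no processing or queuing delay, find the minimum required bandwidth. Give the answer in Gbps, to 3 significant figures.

4.14 Gbps

L = 1000 bits.
Propagation delay = 81.4 / 300000000 = 0.271333 μs.
Transmission budget = 0.513 − 0.271333 = 0.241667 μs.
R ≥ L / t_tx = 1000 bits / 2.41667e-07 s = 4.14 Gbps.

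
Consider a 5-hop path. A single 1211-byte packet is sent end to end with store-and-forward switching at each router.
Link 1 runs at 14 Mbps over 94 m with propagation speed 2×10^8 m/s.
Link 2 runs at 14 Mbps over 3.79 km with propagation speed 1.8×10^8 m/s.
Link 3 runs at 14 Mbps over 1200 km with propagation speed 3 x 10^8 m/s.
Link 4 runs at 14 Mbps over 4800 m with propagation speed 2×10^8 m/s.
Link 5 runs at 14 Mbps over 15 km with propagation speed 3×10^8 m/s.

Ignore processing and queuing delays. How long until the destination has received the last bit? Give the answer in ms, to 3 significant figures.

L = 1211 × 8 = 9688 bits.
Transmission delay per hop = L/R = 9688/14000000 = 0.692 ms; 5 hops → 3.46 ms.
Propagation delays (d/s per hop): 0.00047, 0.0210556, 4, 0.024, 0.05 ms; sum = 4.09553 ms.
End-to-end = 7.56 ms.

7.56 ms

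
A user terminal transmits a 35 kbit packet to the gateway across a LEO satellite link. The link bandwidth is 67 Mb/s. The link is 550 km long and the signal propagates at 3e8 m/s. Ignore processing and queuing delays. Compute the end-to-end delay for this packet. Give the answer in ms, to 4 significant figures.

2.356 ms

L = 35000 bits.
Transmission delay = L/R = 35000 / 67000000 = 0.522388 ms.
Propagation delay = d/s = 550000 m / 300000000 m/s = 1.83333 ms.
Total = 2.356 ms.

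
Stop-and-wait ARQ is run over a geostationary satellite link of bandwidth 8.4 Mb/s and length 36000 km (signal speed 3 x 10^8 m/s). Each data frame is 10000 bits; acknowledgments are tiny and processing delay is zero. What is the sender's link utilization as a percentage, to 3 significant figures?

0.494 %

t_tx = L/R = 10000/8400000 = 0.00119048 s.
t_prop = 36000000/300000000 = 0.12 s; RTT = 0.24 s.
Cycle = t_tx + RTT = 0.24119 s.
Utilization = t_tx / cycle = 0.00119048/0.24119 = 0.494 %.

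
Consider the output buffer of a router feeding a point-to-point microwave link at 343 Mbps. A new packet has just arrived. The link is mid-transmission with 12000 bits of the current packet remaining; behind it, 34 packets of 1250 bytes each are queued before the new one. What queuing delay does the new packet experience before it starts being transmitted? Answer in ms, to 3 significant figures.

1.03 ms

Each queued packet: L/R = 10000/343000000 = 0.0291545 ms.
34 queued → 0.991254 ms.
Plus remaining 12000 bits of current packet: 0.0349854 ms.
Queuing delay = 1.03 ms.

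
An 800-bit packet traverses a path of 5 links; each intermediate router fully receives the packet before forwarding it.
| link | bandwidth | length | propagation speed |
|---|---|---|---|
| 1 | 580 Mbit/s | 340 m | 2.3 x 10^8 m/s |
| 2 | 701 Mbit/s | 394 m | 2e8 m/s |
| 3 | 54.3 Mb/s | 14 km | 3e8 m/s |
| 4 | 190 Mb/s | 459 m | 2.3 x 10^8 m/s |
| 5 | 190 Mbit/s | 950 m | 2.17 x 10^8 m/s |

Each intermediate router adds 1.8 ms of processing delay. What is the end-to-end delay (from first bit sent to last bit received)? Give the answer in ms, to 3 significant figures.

Transmission delays (L/R per hop): 0.00137931, 0.00114123, 0.014733, 0.00421053, 0.00421053 ms; sum = 0.0256746 ms.
Propagation delays (d/s per hop): 0.00147826, 0.00197, 0.0466667, 0.00199565, 0.00437788 ms; sum = 0.0564885 ms.
Processing at 4 router(s): 4 × 1.8 ms = 7.2 ms.
End-to-end = 7.28 ms.

7.28 ms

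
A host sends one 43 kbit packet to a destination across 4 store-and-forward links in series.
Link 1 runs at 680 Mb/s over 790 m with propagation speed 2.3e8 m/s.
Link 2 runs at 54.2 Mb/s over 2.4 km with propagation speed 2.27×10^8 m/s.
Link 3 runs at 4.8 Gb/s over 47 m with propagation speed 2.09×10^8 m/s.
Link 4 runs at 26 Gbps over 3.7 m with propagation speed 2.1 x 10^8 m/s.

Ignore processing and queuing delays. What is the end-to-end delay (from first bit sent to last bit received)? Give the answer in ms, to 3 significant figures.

L = 43000 bits.
Transmission delays (L/R per hop): 0.0632353, 0.793358, 0.00895833, 0.00165385 ms; sum = 0.867205 ms.
Propagation delays (d/s per hop): 0.00343478, 0.0105727, 0.00022488, 1.7619e-05 ms; sum = 0.01425 ms.
End-to-end = 0.881 ms.

0.881 ms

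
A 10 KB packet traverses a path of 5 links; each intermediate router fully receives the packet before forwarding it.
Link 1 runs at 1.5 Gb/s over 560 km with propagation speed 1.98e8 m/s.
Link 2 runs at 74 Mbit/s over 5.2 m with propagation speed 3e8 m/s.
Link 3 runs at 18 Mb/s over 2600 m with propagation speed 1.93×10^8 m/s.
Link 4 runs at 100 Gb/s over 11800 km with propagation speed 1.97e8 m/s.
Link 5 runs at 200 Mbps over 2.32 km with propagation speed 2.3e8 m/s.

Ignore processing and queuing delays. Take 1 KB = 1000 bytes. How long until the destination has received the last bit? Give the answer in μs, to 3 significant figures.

L = 80000 bits.
Transmission delays (L/R per hop): 53.3333, 1081.08, 4444.44, 0.8, 400 μs; sum = 5979.66 μs.
Propagation delays (d/s per hop): 2828.28, 0.0173333, 13.4715, 59898.5, 10.087 μs; sum = 62750.3 μs.
End-to-end = 68700 μs.

68700 μs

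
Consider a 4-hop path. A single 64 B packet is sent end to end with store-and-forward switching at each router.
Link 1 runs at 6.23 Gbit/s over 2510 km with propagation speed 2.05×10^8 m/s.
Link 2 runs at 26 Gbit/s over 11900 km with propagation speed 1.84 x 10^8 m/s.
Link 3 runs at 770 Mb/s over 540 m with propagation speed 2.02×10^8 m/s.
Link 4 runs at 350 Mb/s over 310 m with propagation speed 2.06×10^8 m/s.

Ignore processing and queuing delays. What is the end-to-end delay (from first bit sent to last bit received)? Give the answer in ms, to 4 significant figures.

76.92 ms

L = 64 × 8 = 512 bits.
Transmission delays (L/R per hop): 8.2183e-05, 1.96923e-05, 0.000664935, 0.00146286 ms; sum = 0.00222967 ms.
Propagation delays (d/s per hop): 12.2439, 64.6739, 0.00267327, 0.00150485 ms; sum = 76.922 ms.
End-to-end = 76.92 ms.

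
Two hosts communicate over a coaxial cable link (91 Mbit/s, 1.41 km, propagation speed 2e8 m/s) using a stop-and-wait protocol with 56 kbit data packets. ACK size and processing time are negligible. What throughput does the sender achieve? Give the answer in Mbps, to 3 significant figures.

89.0 Mbps

t_tx = L/R = 56000/91000000 = 0.000615385 s.
t_prop = 1410/200000000 = 7.05e-06 s; RTT = 1.41e-05 s.
Cycle = t_tx + RTT = 0.000629485 s.
Throughput = L / cycle = 56000 / 0.000629485 = 89.0 Mbps.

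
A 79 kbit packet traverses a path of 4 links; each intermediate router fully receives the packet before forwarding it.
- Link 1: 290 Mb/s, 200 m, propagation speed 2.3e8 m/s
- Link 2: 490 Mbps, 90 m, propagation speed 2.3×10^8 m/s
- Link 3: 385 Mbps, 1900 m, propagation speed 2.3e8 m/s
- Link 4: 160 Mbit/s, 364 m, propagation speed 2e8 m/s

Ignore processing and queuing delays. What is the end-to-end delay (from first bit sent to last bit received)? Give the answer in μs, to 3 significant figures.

1140 μs

L = 79000 bits.
Transmission delays (L/R per hop): 272.414, 161.224, 205.195, 493.75 μs; sum = 1132.58 μs.
Propagation delays (d/s per hop): 0.869565, 0.391304, 8.26087, 1.82 μs; sum = 11.3417 μs.
End-to-end = 1140 μs.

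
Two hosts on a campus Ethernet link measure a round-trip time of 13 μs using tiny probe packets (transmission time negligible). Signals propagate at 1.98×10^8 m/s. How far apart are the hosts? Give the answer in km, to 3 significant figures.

One-way propagation = RTT/2 = 6.5 μs.
d = s × t = 198000000 × 6.5e-06 = 1.29 km.

1.29 km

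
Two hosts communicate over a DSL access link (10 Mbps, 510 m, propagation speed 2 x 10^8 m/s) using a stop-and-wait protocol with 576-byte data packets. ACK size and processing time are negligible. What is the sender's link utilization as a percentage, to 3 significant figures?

98.9 %

t_tx = L/R = 4608/10000000 = 0.0004608 s.
t_prop = 510/200000000 = 2.55e-06 s; RTT = 5.1e-06 s.
Cycle = t_tx + RTT = 0.0004659 s.
Utilization = t_tx / cycle = 0.0004608/0.0004659 = 98.9 %.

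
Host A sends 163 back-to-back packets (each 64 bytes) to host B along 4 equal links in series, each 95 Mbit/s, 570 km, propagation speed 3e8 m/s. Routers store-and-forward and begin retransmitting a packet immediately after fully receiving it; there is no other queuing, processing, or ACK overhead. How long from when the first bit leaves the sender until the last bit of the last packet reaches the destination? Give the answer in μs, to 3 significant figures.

Per-hop transmission t_tx = L/R = 512/95000000 = 5.38947 μs.
Per-hop propagation t_prop = 570000/300000000 = 1900 μs.
Pipeline fill: first packet needs 4·t_tx to clear all hops; remaining 162 packets each add one t_tx.
Total = (4+163-1)·t_tx + 4·t_prop = 166·5.38947 + 4·1900 = 8490 μs.

8490 μs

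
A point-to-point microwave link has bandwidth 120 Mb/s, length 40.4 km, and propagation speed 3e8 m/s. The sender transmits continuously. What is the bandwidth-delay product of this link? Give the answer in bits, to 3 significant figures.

Propagation delay = 40400 / 300000000 = 0.000134667 s.
BDP = R × t_prop = 120000000 × 0.000134667 = 16160 bits.

16200 bits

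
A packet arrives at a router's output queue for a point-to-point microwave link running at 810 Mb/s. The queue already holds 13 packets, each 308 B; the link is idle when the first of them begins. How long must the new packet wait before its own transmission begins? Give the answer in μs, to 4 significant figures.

39.55 μs

Each queued packet: L/R = 2464/810000000 = 3.04198 μs.
13 queued → 39.5457 μs.
Queuing delay = 39.55 μs.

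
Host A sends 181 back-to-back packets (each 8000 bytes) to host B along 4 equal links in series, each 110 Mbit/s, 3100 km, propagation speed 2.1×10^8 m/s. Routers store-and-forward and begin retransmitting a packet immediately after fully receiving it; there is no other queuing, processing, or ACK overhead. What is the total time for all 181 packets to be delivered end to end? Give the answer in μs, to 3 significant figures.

Per-hop transmission t_tx = L/R = 64000/110000000 = 581.818 μs.
Per-hop propagation t_prop = 3100000/210000000 = 14761.9 μs.
Pipeline fill: first packet needs 4·t_tx to clear all hops; remaining 180 packets each add one t_tx.
Total = (4+181-1)·t_tx + 4·t_prop = 184·581.818 + 4·14761.9 = 166000 μs.

166000 μs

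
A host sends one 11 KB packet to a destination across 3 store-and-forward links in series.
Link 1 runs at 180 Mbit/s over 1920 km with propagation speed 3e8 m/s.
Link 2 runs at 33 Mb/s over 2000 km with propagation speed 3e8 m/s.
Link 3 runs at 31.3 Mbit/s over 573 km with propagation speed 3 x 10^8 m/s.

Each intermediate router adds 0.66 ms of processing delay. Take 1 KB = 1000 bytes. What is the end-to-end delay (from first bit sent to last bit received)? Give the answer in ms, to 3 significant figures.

L = 88000 bits.
Transmission delays (L/R per hop): 0.488889, 2.66667, 2.8115 ms; sum = 5.96706 ms.
Propagation delays (d/s per hop): 6.4, 6.66667, 1.91 ms; sum = 14.9767 ms.
Processing at 2 router(s): 2 × 0.66 ms = 1.32 ms.
End-to-end = 22.3 ms.

22.3 ms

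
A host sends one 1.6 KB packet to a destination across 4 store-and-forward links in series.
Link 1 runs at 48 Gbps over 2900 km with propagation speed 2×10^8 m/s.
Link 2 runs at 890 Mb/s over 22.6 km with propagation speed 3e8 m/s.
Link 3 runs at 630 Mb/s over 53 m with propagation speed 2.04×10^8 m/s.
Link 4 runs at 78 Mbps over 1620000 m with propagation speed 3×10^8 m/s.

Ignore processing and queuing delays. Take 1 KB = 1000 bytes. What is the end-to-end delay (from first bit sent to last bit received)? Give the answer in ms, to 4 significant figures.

20.17 ms

L = 12800 bits.
Transmission delays (L/R per hop): 0.000266667, 0.014382, 0.0203175, 0.164103 ms; sum = 0.199069 ms.
Propagation delays (d/s per hop): 14.5, 0.0753333, 0.000259804, 5.4 ms; sum = 19.9756 ms.
End-to-end = 20.17 ms.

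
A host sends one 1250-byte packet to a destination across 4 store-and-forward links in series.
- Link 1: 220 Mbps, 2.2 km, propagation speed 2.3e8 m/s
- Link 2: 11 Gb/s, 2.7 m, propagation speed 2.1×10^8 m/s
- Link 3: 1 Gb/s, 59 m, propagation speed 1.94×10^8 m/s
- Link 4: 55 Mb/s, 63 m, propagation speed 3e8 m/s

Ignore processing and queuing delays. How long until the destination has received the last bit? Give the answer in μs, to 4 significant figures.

L = 1250 × 8 = 10000 bits.
Transmission delays (L/R per hop): 45.4545, 0.909091, 10, 181.818 μs; sum = 238.182 μs.
Propagation delays (d/s per hop): 9.56522, 0.0128571, 0.304124, 0.21 μs; sum = 10.0922 μs.
End-to-end = 248.3 μs.

248.3 μs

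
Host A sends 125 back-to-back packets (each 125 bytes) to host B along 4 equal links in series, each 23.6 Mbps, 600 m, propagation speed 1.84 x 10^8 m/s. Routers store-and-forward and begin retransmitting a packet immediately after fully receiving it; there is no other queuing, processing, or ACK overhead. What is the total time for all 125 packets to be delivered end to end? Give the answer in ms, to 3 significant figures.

5.44 ms

Per-hop transmission t_tx = L/R = 1000/23600000 = 0.0423729 ms.
Per-hop propagation t_prop = 600/184000000 = 0.00326087 ms.
Pipeline fill: first packet needs 4·t_tx to clear all hops; remaining 124 packets each add one t_tx.
Total = (4+125-1)·t_tx + 4·t_prop = 128·0.0423729 + 4·0.00326087 = 5.44 ms.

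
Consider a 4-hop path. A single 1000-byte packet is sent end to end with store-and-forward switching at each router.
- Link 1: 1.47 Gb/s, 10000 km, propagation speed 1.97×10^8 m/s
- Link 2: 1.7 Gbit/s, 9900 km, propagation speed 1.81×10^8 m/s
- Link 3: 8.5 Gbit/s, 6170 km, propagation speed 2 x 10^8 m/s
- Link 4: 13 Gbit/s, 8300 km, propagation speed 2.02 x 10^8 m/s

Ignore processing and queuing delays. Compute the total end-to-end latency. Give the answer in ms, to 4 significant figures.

177.4 ms

L = 1000 × 8 = 8000 bits.
Transmission delays (L/R per hop): 0.00544218, 0.00470588, 0.000941176, 0.000615385 ms; sum = 0.0117046 ms.
Propagation delays (d/s per hop): 50.7614, 54.6961, 30.85, 41.0891 ms; sum = 177.397 ms.
End-to-end = 177.4 ms.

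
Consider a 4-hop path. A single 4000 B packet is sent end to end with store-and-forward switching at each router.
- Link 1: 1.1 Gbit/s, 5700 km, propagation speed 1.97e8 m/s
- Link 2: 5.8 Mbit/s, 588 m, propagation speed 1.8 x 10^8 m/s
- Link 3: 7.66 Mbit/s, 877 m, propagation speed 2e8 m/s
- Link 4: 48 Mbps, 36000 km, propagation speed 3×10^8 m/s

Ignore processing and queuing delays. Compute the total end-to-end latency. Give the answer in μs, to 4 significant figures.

159300 μs

L = 4000 × 8 = 32000 bits.
Transmission delays (L/R per hop): 29.0909, 5517.24, 4177.55, 666.667 μs; sum = 10390.5 μs.
Propagation delays (d/s per hop): 28934, 3.26667, 4.385, 120000 μs; sum = 148942 μs.
End-to-end = 159300 μs.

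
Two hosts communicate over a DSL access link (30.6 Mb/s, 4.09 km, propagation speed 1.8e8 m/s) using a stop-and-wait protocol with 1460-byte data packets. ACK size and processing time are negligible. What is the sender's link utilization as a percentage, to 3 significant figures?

t_tx = L/R = 11680/30600000 = 0.000381699 s.
t_prop = 4090/180000000 = 2.27222e-05 s; RTT = 4.54444e-05 s.
Cycle = t_tx + RTT = 0.000427144 s.
Utilization = t_tx / cycle = 0.000381699/0.000427144 = 89.4 %.

89.4 %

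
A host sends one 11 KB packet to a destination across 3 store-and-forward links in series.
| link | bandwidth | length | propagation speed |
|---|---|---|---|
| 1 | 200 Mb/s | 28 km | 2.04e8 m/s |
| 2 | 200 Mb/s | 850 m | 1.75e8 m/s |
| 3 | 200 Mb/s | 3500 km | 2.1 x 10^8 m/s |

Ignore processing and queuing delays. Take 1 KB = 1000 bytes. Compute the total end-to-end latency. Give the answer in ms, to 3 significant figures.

L = 88000 bits.
Transmission delay per hop = L/R = 88000/200000000 = 0.44 ms; 3 hops → 1.32 ms.
Propagation delays (d/s per hop): 0.137255, 0.00485714, 16.6667 ms; sum = 16.8088 ms.
End-to-end = 18.1 ms.

18.1 ms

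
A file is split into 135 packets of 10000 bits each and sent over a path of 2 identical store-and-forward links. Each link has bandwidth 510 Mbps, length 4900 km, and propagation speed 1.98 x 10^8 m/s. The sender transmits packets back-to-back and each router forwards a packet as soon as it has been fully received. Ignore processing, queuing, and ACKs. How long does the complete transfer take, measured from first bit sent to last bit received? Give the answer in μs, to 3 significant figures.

Per-hop transmission t_tx = L/R = 10000/510000000 = 19.6078 μs.
Per-hop propagation t_prop = 4900000/198000000 = 24747.5 μs.
Pipeline fill: first packet needs 2·t_tx to clear all hops; remaining 134 packets each add one t_tx.
Total = (2+135-1)·t_tx + 2·t_prop = 136·19.6078 + 2·24747.5 = 52200 μs.

52200 μs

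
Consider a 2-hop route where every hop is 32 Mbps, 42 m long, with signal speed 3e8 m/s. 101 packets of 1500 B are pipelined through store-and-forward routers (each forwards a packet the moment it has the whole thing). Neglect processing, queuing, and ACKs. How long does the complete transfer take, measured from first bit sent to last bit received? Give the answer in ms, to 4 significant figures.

38.25 ms

Per-hop transmission t_tx = L/R = 12000/32000000 = 0.375 ms.
Per-hop propagation t_prop = 42/300000000 = 0.00014 ms.
Pipeline fill: first packet needs 2·t_tx to clear all hops; remaining 100 packets each add one t_tx.
Total = (2+101-1)·t_tx + 2·t_prop = 102·0.375 + 2·0.00014 = 38.25 ms.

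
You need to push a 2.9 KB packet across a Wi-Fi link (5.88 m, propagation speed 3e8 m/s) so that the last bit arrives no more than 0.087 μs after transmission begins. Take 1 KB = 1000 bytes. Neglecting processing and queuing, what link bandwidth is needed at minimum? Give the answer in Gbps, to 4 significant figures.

344.2 Gbps

L = 23200 bits.
Propagation delay = 5.88 / 300000000 = 0.0196 μs.
Transmission budget = 0.087 − 0.0196 = 0.0674 μs.
R ≥ L / t_tx = 23200 bits / 6.74e-08 s = 344.2 Gbps.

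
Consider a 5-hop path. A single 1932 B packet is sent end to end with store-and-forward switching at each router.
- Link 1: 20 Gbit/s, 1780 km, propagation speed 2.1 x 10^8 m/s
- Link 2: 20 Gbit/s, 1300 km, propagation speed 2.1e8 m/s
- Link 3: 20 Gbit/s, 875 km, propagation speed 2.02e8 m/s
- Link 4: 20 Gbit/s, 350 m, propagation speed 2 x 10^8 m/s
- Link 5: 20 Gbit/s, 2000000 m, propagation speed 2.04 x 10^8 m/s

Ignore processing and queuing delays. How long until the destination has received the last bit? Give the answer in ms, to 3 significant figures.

L = 1932 × 8 = 15456 bits.
Transmission delay per hop = L/R = 15456/20000000000 = 0.0007728 ms; 5 hops → 0.003864 ms.
Propagation delays (d/s per hop): 8.47619, 6.19048, 4.33168, 0.00175, 9.80392 ms; sum = 28.804 ms.
End-to-end = 28.8 ms.

28.8 ms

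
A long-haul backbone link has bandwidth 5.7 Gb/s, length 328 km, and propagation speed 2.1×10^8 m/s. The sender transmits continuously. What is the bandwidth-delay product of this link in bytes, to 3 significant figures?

Propagation delay = 328000 / 210000000 = 0.0015619 s.
BDP = R × t_prop = 5700000000 × 0.0015619 = 8902860 bits.
In bytes: 8902860/8 = 1110000 bytes.

1110000 bytes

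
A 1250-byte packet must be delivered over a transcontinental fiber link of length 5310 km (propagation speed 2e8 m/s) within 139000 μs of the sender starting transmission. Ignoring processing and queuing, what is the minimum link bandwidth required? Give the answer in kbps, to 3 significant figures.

88.9 kbps

L = 10000 bits.
Propagation delay = 5310000 / 200000000 = 26550 μs.
Transmission budget = 139000 − 26550 = 112450 μs.
R ≥ L / t_tx = 10000 bits / 0.11245 s = 88.9 kbps.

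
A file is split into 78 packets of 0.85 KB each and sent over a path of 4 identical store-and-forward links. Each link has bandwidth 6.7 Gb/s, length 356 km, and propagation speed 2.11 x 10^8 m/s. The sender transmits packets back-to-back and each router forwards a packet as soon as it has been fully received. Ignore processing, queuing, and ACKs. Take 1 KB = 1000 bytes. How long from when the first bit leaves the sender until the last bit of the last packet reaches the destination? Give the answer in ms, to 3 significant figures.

6.83 ms

Per-hop transmission t_tx = L/R = 6800/6700000000 = 0.00101493 ms.
Per-hop propagation t_prop = 356000/211000000 = 1.6872 ms.
Pipeline fill: first packet needs 4·t_tx to clear all hops; remaining 77 packets each add one t_tx.
Total = (4+78-1)·t_tx + 4·t_prop = 81·0.00101493 + 4·1.6872 = 6.83 ms.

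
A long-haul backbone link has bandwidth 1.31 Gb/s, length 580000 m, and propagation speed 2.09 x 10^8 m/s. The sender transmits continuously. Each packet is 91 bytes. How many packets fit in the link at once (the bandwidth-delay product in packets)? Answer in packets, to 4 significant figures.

4994 packets

Propagation delay = 580000 / 209000000 = 0.00277512 s.
BDP = R × t_prop = 1310000000 × 0.00277512 = 3635410 bits.
In packets of 728 bits: 4994 packets.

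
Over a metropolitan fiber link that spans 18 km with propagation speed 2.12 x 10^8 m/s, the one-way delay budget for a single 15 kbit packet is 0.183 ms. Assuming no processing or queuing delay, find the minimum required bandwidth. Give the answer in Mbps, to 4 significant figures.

Propagation delay = 18000 / 212000000 = 0.0849057 ms.
Transmission budget = 0.183 − 0.0849057 = 0.0980943 ms.
R ≥ L / t_tx = 15000 bits / 9.80943e-05 s = 152.9 Mbps.

152.9 Mbps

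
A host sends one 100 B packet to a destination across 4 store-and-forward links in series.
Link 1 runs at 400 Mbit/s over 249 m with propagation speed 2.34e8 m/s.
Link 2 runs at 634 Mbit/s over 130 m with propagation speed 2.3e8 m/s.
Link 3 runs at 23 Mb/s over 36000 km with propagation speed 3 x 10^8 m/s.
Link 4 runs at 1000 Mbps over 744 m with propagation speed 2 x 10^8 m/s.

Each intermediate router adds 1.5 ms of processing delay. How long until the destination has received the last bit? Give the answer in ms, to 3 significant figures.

L = 100 × 8 = 800 bits.
Transmission delays (L/R per hop): 0.002, 0.00126183, 0.0347826, 0.0008 ms; sum = 0.0388444 ms.
Propagation delays (d/s per hop): 0.0010641, 0.000565217, 120, 0.00372 ms; sum = 120.005 ms.
Processing at 3 router(s): 3 × 1.5 ms = 4.5 ms.
End-to-end = 125 ms.

125 ms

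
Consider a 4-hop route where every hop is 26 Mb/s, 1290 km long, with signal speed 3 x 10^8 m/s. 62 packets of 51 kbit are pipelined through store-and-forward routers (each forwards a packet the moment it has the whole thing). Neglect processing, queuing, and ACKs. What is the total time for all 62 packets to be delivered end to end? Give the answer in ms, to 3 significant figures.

145 ms

Per-hop transmission t_tx = L/R = 51000/26000000 = 1.96154 ms.
Per-hop propagation t_prop = 1290000/300000000 = 4.3 ms.
Pipeline fill: first packet needs 4·t_tx to clear all hops; remaining 61 packets each add one t_tx.
Total = (4+62-1)·t_tx + 4·t_prop = 65·1.96154 + 4·4.3 = 145 ms.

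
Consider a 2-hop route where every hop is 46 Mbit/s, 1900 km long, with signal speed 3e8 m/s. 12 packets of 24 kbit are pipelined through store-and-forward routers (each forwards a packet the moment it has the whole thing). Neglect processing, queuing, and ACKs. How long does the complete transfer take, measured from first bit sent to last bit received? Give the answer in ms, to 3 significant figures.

Per-hop transmission t_tx = L/R = 24000/46000000 = 0.521739 ms.
Per-hop propagation t_prop = 1900000/300000000 = 6.33333 ms.
Pipeline fill: first packet needs 2·t_tx to clear all hops; remaining 11 packets each add one t_tx.
Total = (2+12-1)·t_tx + 2·t_prop = 13·0.521739 + 2·6.33333 = 19.4 ms.

19.4 ms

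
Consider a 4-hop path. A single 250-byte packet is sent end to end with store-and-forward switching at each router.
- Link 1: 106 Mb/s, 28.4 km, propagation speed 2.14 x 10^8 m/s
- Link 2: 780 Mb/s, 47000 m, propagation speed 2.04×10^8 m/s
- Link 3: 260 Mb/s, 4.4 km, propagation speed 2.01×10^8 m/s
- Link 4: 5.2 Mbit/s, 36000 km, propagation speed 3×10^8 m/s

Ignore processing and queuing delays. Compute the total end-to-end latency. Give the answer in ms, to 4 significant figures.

120.8 ms

L = 250 × 8 = 2000 bits.
Transmission delays (L/R per hop): 0.0188679, 0.0025641, 0.00769231, 0.384615 ms; sum = 0.41374 ms.
Propagation delays (d/s per hop): 0.13271, 0.230392, 0.0218905, 120 ms; sum = 120.385 ms.
End-to-end = 120.8 ms.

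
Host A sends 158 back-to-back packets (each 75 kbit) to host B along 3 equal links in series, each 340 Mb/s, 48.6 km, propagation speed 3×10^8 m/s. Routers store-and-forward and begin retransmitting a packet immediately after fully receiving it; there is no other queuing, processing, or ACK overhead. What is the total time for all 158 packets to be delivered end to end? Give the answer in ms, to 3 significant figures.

35.8 ms

Per-hop transmission t_tx = L/R = 75000/340000000 = 0.220588 ms.
Per-hop propagation t_prop = 48600/300000000 = 0.162 ms.
Pipeline fill: first packet needs 3·t_tx to clear all hops; remaining 157 packets each add one t_tx.
Total = (3+158-1)·t_tx + 3·t_prop = 160·0.220588 + 3·0.162 = 35.8 ms.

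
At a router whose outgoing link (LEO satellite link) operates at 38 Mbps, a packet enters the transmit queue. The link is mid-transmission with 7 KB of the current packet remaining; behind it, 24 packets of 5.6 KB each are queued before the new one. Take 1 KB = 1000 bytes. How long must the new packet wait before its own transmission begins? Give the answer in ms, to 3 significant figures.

Each queued packet: L/R = 44800/38000000 = 1.17895 ms.
24 queued → 28.2947 ms.
Plus remaining 56000 bits of current packet: 1.47368 ms.
Queuing delay = 29.8 ms.

29.8 ms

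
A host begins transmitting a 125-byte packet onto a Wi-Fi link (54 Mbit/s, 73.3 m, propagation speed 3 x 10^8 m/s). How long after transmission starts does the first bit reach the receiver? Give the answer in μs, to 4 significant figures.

0.2443 μs

First bit experiences only propagation delay: d/s = 73.3/300000000 = 0.2443 μs.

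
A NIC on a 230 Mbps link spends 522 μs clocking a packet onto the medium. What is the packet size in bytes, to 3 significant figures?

15000 bytes

L = R × t_tx = 230000000 b/s × 0.000522 s = 120060 bits.
In bytes: 120060 / 8 = 15000 bytes.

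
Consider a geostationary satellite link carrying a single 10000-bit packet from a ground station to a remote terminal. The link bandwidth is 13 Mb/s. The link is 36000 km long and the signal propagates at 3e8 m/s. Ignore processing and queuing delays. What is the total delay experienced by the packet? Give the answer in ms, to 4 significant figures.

Transmission delay = L/R = 10000 / 13000000 = 0.769231 ms.
Propagation delay = d/s = 36000000 m / 300000000 m/s = 120 ms.
Total = 120.8 ms.

120.8 ms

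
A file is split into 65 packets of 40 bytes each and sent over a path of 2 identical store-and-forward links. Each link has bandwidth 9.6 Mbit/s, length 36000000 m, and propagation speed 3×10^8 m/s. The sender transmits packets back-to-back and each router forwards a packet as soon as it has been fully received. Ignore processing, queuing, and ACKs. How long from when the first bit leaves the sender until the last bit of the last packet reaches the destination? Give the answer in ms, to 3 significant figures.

Per-hop transmission t_tx = L/R = 320/9600000 = 0.0333333 ms.
Per-hop propagation t_prop = 36000000/300000000 = 120 ms.
Pipeline fill: first packet needs 2·t_tx to clear all hops; remaining 64 packets each add one t_tx.
Total = (2+65-1)·t_tx + 2·t_prop = 66·0.0333333 + 2·120 = 242 ms.

242 ms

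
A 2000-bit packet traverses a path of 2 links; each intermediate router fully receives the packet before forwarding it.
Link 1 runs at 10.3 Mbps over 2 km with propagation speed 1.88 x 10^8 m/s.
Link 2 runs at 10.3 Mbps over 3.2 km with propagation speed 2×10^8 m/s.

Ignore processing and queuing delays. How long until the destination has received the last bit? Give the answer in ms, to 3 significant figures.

0.415 ms

Transmission delay per hop = L/R = 2000/10300000 = 0.194175 ms; 2 hops → 0.38835 ms.
Propagation delays (d/s per hop): 0.0106383, 0.016 ms; sum = 0.0266383 ms.
End-to-end = 0.415 ms.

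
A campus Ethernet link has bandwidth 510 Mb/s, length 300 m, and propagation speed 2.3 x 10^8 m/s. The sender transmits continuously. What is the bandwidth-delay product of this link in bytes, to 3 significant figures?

Propagation delay = 300 / 2.3e+08 = 1.30435e-06 s.
BDP = R × t_prop = 510000000 × 1.30435e-06 = 665.217 bits.
In bytes: 665.217/8 = 83.2 bytes.

83.2 bytes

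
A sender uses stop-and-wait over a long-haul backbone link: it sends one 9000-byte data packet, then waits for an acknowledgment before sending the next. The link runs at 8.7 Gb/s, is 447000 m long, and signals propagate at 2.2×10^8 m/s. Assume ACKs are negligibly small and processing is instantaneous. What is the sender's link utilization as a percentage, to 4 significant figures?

t_tx = L/R = 72000/8700000000 = 8.27586e-06 s.
t_prop = 447000/2.2e+08 = 0.00203182 s; RTT = 0.00406364 s.
Cycle = t_tx + RTT = 0.00407191 s.
Utilization = t_tx / cycle = 8.27586e-06/0.00407191 = 0.2032 %.

0.2032 %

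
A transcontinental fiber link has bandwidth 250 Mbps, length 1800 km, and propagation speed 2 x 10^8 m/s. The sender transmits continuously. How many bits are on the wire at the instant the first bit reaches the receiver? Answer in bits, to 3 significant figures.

Propagation delay = 1800000 / 200000000 = 0.009 s.
BDP = R × t_prop = 250000000 × 0.009 = 2250000 bits.

2250000 bits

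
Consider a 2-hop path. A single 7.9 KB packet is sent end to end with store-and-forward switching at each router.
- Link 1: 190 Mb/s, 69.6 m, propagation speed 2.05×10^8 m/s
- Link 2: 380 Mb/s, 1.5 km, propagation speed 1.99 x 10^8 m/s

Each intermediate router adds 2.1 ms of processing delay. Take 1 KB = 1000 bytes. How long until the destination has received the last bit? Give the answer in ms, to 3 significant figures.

L = 63200 bits.
Transmission delays (L/R per hop): 0.332632, 0.166316 ms; sum = 0.498947 ms.
Propagation delays (d/s per hop): 0.000339512, 0.00753769 ms; sum = 0.0078772 ms.
Processing at 1 router(s): 1 × 2.1 ms = 2.1 ms.
End-to-end = 2.61 ms.

2.61 ms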